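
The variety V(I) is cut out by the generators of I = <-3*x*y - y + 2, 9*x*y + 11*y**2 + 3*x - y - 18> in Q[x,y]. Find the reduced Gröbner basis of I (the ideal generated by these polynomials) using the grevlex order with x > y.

G = {x**2 - 11/3*x + 22/9*y - 20/9, x*y + 1/3*y - 2/3, y**2 + 3/11*x - 4/11*y - 12/11}

f_1 = -3*x*y - y + 2, LT = x*y.
f_2 = 9*x*y + 11*y**2 + 3*x - y - 18, LT = x*y.

S(f_1,f_2): lcm = x*y. S = -11/9*y**2 - 1/3*x + 4/9*y + 4/3.
  leading term y**2: no divisor's leading term divides it; move -11/9*y**2 to the remainder.
  leading term x: no divisor's leading term divides it; move -1/3*x to the remainder.
  leading term y: no divisor's leading term divides it; move 4/9*y to the remainder.
  leading term 1: no divisor's leading term divides it; move 4/3 to the remainder.
  remainder -11/9*y**2 - 1/3*x + 4/9*y + 4/3 ≠ 0; add g_3 = -11/9*y**2 - 1/3*x + 4/9*y + 4/3 to the basis.

S(f_1,g_3): lcm = x*y**2. S = -3/11*x**2 + 4/11*x*y + 1/3*y**2 + 12/11*x - 2/3*y.
  leading term x**2: no divisor's leading term divides it; move -3/11*x**2 to the remainder.
  leading term x*y: subtract (-4/33)·f_1 from 4/11*x*y + 1/3*y**2 + 12/11*x - 2/3*y → 1/3*y**2 + 12/11*x - 26/33*y + 8/33
  leading term y**2: subtract (-3/11)·g_3 from 1/3*y**2 + 12/11*x - 26/33*y + 8/33 → x - 2/3*y + 20/33
  leading term x: no divisor's leading term divides it; move x to the remainder.
  leading term y: no divisor's leading term divides it; move -2/3*y to the remainder.
  leading term 1: no divisor's leading term divides it; move 20/33 to the remainder.
  remainder -3/11*x**2 + x - 2/3*y + 20/33 ≠ 0; add g_4 = -3/11*x**2 + x - 2/3*y + 20/33 to the basis.

The other S-polynomials (S(f_2,g_3), S(f_1,g_4), S(f_2,g_4), S(g_3,g_4)) all reduce to 0 modulo the current basis, so we have a Gröbner basis.
Inter-reduce: drop elements whose leading term is divisible by another's, tail-reduce, and make monic.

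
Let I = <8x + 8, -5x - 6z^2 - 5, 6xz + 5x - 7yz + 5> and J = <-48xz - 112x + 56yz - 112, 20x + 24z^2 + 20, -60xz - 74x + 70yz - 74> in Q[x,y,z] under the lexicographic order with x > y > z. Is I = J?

Since reduced Gröbner bases are canonical representatives of ideals under a given ordering, it suffices to compute and compare them.
Buchberger on the first generating set:
f_1 = 8x + 8, LT = x.
f_2 = -5x - 6z^2 - 5, LT = x.
f_3 = 6xz + 5x - 7yz + 5, LT = xz.

S(f_1,f_2): lcm = x. S = -6/5z^2.
  leading term z^2: no divisor's leading term divides it; move -6/5z^2 to the remainder.
  remainder -6/5z^2 ≠ 0; add g_4 = -6/5z^2 to the basis.

S(f_1,f_3): lcm = xz. S = -5/6x + 7/6yz + z - 5/6.
  leading term x: subtract (-5/48)·f_1 from -5/6x + 7/6yz + z - 5/6 → 7/6yz + z
  leading term yz: no divisor's leading term divides it; move 7/6yz to the remainder.
  leading term z: no divisor's leading term divides it; move z to the remainder.
  remainder 7/6yz + z ≠ 0; add g_5 = 7/6yz + z to the basis.

The other S-polynomials (S(f_2,f_3), S(f_1,g_4), S(f_2,g_4), S(f_3,g_4), S(f_1,g_5), S(f_2,g_5), S(f_3,g_5), S(g_4,g_5)) all reduce to 0 modulo the current basis, so we have a Gröbner basis.
Inter-reduce: drop elements whose leading term is divisible by another's, tail-reduce, and make monic.
Reduced Gröbner basis: {x + 1, yz + 6/7z, z^2}.

Buchberger on the second generating set:
h_1 = -48xz - 112x + 56yz - 112, LT = xz.
h_2 = 20x + 24z^2 + 20, LT = x.
h_3 = -60xz - 74x + 70yz - 74, LT = xz.

S(h_1,h_2): lcm = xz. S = 7/3x - 7/6yz - 6/5z^3 - z + 7/3.
  leading term x: subtract (7/60)·h_2 from 7/3x - 7/6yz - 6/5z^3 - z + 7/3 → -7/6yz - 6/5z^3 - 14/5z^2 - z
  leading term yz: no divisor's leading term divides it; move -7/6yz to the remainder.
  leading term z^3: no divisor's leading term divides it; move -6/5z^3 to the remainder.
  leading term z^2: no divisor's leading term divides it; move -14/5z^2 to the remainder.
  leading term z: no divisor's leading term divides it; move -z to the remainder.
  remainder -7/6yz - 6/5z^3 - 14/5z^2 - z ≠ 0; add k_4 = -7/6yz - 6/5z^3 - 14/5z^2 - z to the basis.

S(h_1,h_3): lcm = xz. S = 11/10x + 11/10.
  leading term x: subtract (11/200)·h_2 from 11/10x + 11/10 → -33/25z^2
  leading term z^2: no divisor's leading term divides it; move -33/25z^2 to the remainder.
  remainder -33/25z^2 ≠ 0; add k_5 = -33/25z^2 to the basis.

The other S-polynomials (S(h_2,h_3), S(h_1,k_4), S(h_2,k_4), S(h_3,k_4), S(h_1,k_5), S(h_2,k_5), S(h_3,k_5), S(k_4,k_5)) all reduce to 0 modulo the current basis, so we have a Gröbner basis.
Inter-reduce: drop elements whose leading term is divisible by another's, tail-reduce, and make monic.
Reduced Gröbner basis: {x + 1, yz + 6/7z, z^2}.

Same reduced basis, so the two generating sets span the same ideal.
The same test decides containment: I ⊆ J iff every generator of I reduces to 0 modulo a Gröbner basis of J.

Yes, the ideals are equal.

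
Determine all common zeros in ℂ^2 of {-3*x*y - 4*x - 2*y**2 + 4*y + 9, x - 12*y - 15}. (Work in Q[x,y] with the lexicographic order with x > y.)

Compute a lex Gröbner basis by Buchberger's algorithm.
f_1 = -3*x*y - 4*x - 2*y**2 + 4*y + 9, LT = x*y.
f_2 = x - 12*y - 15, LT = x.

S(f_1,f_2): lcm = x*y. S = 4/3*x + 38/3*y**2 + 41/3*y - 3.
  reduce S modulo (f_1, f_2):
  remainder 38/3*y**2 + 89/3*y + 17 ≠ 0; add h_3 = 38/3*y**2 + 89/3*y + 17 to the basis.

The other S-polynomials (S(f_1,h_3), S(f_2,h_3)) all reduce to 0 modulo the current basis, so we have a Gröbner basis.
Inter-reduce: drop elements whose leading term is divisible by another's, tail-reduce, and make monic.
Reduced Gröbner basis: {x - 12*y - 15, y**2 + 89/38*y + 51/38}.

From the last basis element, y**2 + 89/38*y + 51/38 = 0, so y takes values in {-51/38, -1}. Each choice, substituted upward through the basis, yields the corresponding point(s) of the solution set.
  y = -51/38: the earlier basis element becomes x + 21/19 = 0, giving x = -21/19 — point (-21/19, -51/38).
  y = -1: the earlier basis element becomes x - 3 = 0, giving x = 3 — point (3, -1).

{(-21/19, -51/38), (3, -1)}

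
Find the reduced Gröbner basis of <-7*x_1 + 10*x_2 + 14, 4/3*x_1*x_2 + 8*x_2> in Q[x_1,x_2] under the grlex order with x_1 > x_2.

f_1 = -7*x_1 + 10*x_2 + 14, LT = x_1.
f_2 = 4/3*x_1*x_2 + 8*x_2, LT = x_1*x_2.

S(f_1,f_2): lcm = x_1*x_2. S = -10/7*x_2**2 - 8*x_2.
  leading term x_2**2: no divisor's leading term divides it; move -10/7*x_2**2 to the remainder.
  leading term x_2: no divisor's leading term divides it; move -8*x_2 to the remainder.
  remainder -10/7*x_2**2 - 8*x_2 ≠ 0; add g_3 = -10/7*x_2**2 - 8*x_2 to the basis.

The other S-polynomials (S(f_1,g_3), S(f_2,g_3)) all reduce to 0 modulo the current basis, so we have a Gröbner basis.
Inter-reduce: drop elements whose leading term is divisible by another's, tail-reduce, and make monic.

G = {x_2**2 + 28/5*x_2, x_1 - 10/7*x_2 - 2}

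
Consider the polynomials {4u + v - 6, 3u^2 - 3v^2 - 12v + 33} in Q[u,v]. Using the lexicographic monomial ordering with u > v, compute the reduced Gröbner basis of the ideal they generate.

f_1 = 4u + v - 6, LT = u.
f_2 = 3u^2 - 3v^2 - 12v + 33, LT = u^2.

S(f_1,f_2): lcm = u^2. S = 1/4uv - 3/2u + v^2 + 4v - 11.
  leading term uv: subtract (1/16v)·f_1 from 1/4uv - 3/2u + v^2 + 4v - 11 → -3/2u + 15/16v^2 + 35/8v - 11
  leading term u: subtract (-3/8)·f_1 from -3/2u + 15/16v^2 + 35/8v - 11 → 15/16v^2 + 19/4v - 53/4
  leading term v^2: no divisor's leading term divides it; move 15/16v^2 to the remainder.
  leading term v: no divisor's leading term divides it; move 19/4v to the remainder.
  leading term 1: no divisor's leading term divides it; move -53/4 to the remainder.
  remainder 15/16v^2 + 19/4v - 53/4 ≠ 0; add g_3 = 15/16v^2 + 19/4v - 53/4 to the basis.

The other S-polynomials (S(f_1,g_3), S(f_2,g_3)) all reduce to 0 modulo the current basis, so we have a Gröbner basis.
Inter-reduce: drop elements whose leading term is divisible by another's, tail-reduce, and make monic.

G = {u + 1/4v - 3/2, v^2 + 76/15v - 212/15}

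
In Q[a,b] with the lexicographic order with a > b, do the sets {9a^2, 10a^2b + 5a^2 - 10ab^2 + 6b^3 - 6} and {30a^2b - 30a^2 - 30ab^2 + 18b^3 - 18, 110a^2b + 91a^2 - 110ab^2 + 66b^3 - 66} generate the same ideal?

Equality of ideals is decidable: compute both reduced Gröbner bases (unique for the ordering) and check whether they agree.
Buchberger on the first generating set:
f_1 = 9a^2, LT = a^2.
f_2 = 10a^2b + 5a^2 - 10ab^2 + 6b^3 - 6, LT = a^2b.

S(f_1,f_2): lcm = a^2b. S = -1/2a^2 + ab^2 - 3/5b^3 + 3/5.
  reduce S modulo (f_1, f_2):
  remainder ab^2 - 3/5b^3 + 3/5 ≠ 0; add g_3 = ab^2 - 3/5b^3 + 3/5 to the basis.

S(f_1,g_3): lcm = a^2b^2. S = 3/5ab^3 - 3/5a.
  reduce S modulo (f_1, f_2, g_3):
  remainder -3/5a + 9/25b^4 - 9/25b ≠ 0; add g_4 = -3/5a + 9/25b^4 - 9/25b to the basis.

S(f_2,g_4): lcm = a^2b. S = 1/2a^2 + 3/5ab^5 - 8/5ab^2 + 3/5b^3 - 3/5.
  reduce S modulo (f_1, f_2, g_3, g_4):
  remainder 9/25b^6 - 18/25b^3 + 9/25 ≠ 0; add g_5 = 9/25b^6 - 18/25b^3 + 9/25 to the basis.

The other S-polynomials (S(f_2,g_3), S(f_1,g_4), S(g_3,g_4), S(f_1,g_5), S(f_2,g_5), S(g_3,g_5), S(g_4,g_5)) all reduce to 0 modulo the current basis, so we have a Gröbner basis.
Inter-reduce: drop elements whose leading term is divisible by another's, tail-reduce, and make monic.
Reduced Gröbner basis: {a - 3/5b^4 + 3/5b, b^6 - 2b^3 + 1}.

Buchberger on the second generating set:
h_1 = 30a^2b - 30a^2 - 30ab^2 + 18b^3 - 18, LT = a^2b.
h_2 = 110a^2b + 91a^2 - 110ab^2 + 66b^3 - 66, LT = a^2b.

S(h_1,h_2): lcm = a^2b. S = -201/110a^2.
  reduce S modulo (h_1, h_2):
  remainder -201/110a^2 ≠ 0; add k_3 = -201/110a^2 to the basis.

S(h_1,k_3): lcm = a^2b. S = -a^2 - ab^2 + 3/5b^3 - 3/5.
  reduce S modulo (h_1, h_2, k_3):
  remainder -ab^2 + 3/5b^3 - 3/5 ≠ 0; add k_4 = -ab^2 + 3/5b^3 - 3/5 to the basis.

S(h_1,k_4): lcm = a^2b^2. S = -a^2b - 2/5ab^3 - 3/5a + 3/5b^4 - 3/5b.
  reduce S modulo (h_1, h_2, k_3, k_4):
  remainder -3/5a + 9/25b^4 - 9/25b ≠ 0; add k_5 = -3/5a + 9/25b^4 - 9/25b to the basis.

S(h_1,k_5): lcm = a^2b. S = -a^2 + 3/5ab^5 - 8/5ab^2 + 3/5b^3 - 3/5.
  reduce S modulo (h_1, h_2, k_3, k_4, k_5):
  remainder 9/25b^6 - 18/25b^3 + 9/25 ≠ 0; add k_6 = 9/25b^6 - 18/25b^3 + 9/25 to the basis.

The other S-polynomials (S(h_2,k_3), S(h_2,k_4), S(k_3,k_4), S(h_2,k_5), S(k_3,k_5), S(k_4,k_5), S(h_1,k_6), S(h_2,k_6), S(k_3,k_6), S(k_4,k_6), S(k_5,k_6)) all reduce to 0 modulo the current basis, so we have a Gröbner basis.
Inter-reduce: drop elements whose leading term is divisible by another's, tail-reduce, and make monic.
Reduced Gröbner basis: {a - 3/5b^4 + 3/5b, b^6 - 2b^3 + 1}.

The two bases agree; hence the ideals are identical.

Yes, the ideals are equal.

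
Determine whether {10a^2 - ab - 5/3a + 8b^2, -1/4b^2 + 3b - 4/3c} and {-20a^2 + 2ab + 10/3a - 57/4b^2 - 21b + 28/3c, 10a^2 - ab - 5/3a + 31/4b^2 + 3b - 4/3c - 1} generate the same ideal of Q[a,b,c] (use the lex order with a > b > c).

No, the ideals differ.

For a fixed monomial order, each ideal has a unique reduced Gröbner basis; comparing bases decides equality.
Buchberger on the first generating set:
f_1 = 10a^2 - ab - 5/3a + 8b^2, LT = a^2.
f_2 = -1/4b^2 + 3b - 4/3c, LT = b^2.

The S-polynomials (S(f_1,f_2)) all reduce to 0 modulo the current basis, so we have a Gröbner basis.
Inter-reduce: drop elements whose leading term is divisible by another's, tail-reduce, and make monic.
Reduced Gröbner basis: {a^2 - 1/10ab - 1/6a + 48/5b - 64/15c, b^2 - 12b + 16/3c}.

Buchberger on the second generating set:
h_1 = -20a^2 + 2ab + 10/3a - 57/4b^2 - 21b + 28/3c, LT = a^2.
h_2 = 10a^2 - ab - 5/3a + 31/4b^2 + 3b - 4/3c - 1, LT = a^2.

S(h_1,h_2): lcm = a^2. S = -1/16b^2 + 3/4b - 1/3c + 1/10.
  reduce S modulo (h_1, h_2):
  remainder -1/16b^2 + 3/4b - 1/3c + 1/10 ≠ 0; add k_3 = -1/16b^2 + 3/4b - 1/3c + 1/10 to the basis.

The other S-polynomials (S(h_1,k_3), S(h_2,k_3)) all reduce to 0 modulo the current basis, so we have a Gröbner basis.
Inter-reduce: drop elements whose leading term is divisible by another's, tail-reduce, and make monic.
Reduced Gröbner basis: {a^2 - 1/10ab - 1/6a + 48/5b - 64/15c + 57/50, b^2 - 12b + 16/3c - 8/5}.

The bases are distinct; the ideals are different.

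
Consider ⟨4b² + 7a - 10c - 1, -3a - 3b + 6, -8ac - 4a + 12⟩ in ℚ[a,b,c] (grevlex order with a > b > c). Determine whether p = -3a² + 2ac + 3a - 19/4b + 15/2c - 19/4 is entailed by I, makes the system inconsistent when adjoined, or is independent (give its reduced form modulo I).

-3a² + 2ac + 3a - 19/4b + 15/2c - 19/4 lies in I (it reduces to 0).

First compute the reduced Gröbner basis of I by Buchberger's algorithm.
f_1 = 4b² + 7a - 10c - 1, LT = b².
f_2 = -3a - 3b + 6, LT = a.
f_3 = -8ac - 4a + 12, LT = ac.

S(f_2,f_3): lcm = ac. S = bc - ½a - 2c + 3/2.
  reduce S modulo (f_1, f_2, f_3):
  remainder bc + ½b - 2c + ½ ≠ 0; add h_4 = bc + ½b - 2c + ½ to the basis.

S(f_1,h_4): lcm = b²c. S = -½b² + 7/4ac + 2bc - 5/2c² - ½b - ¼c.
  reduce S modulo (f_1, f_2, f_3, h_4):
  remainder -5/2c² - 3/2b + 5/2c + 3/2 ≠ 0; add h_5 = -5/2c² - 3/2b + 5/2c + 3/2 to the basis.

The other S-polynomials (S(f_1,f_2), S(f_1,f_3), S(f_2,h_4), S(f_3,h_4), S(f_1,h_5), S(f_2,h_5), S(f_3,h_5), S(h_4,h_5)) all reduce to 0 modulo the current basis, so we have a Gröbner basis.
Inter-reduce: drop elements whose leading term is divisible by another's, tail-reduce, and make monic.
Reduced Gröbner basis: {b² - 7/4b - 5/2c + 13/4, bc + ½b - 2c + ½, c² + ⅗b - c - ⅗, a + b - 2}.
Label its elements g_1 = b² - 7/4b - 5/2c + 13/4, g_2 = bc + ½b - 2c + ½, g_3 = c² + ⅗b - c - ⅗, g_4 = a + b - 2.

Reduce p = -3a² + 2ac + 3a - 19/4b + 15/2c - 19/4 modulo G:
  leading term a²: subtract (-3a)·g_4 from -3a² + 2ac + 3a - 19/4b + 15/2c - 19/4 → 3ab + 2ac - 3a - 19/4b + 15/2c - 19/4
  leading term ab: subtract (3b)·g_4 from 3ab + 2ac - 3a - 19/4b + 15/2c - 19/4 → -3b² + 2ac - 3a + 5/4b + 15/2c - 19/4
  leading term b²: subtract (-3)·g_1 from -3b² + 2ac - 3a + 5/4b + 15/2c - 19/4 → 2ac - 3a - 4b + 5
  leading term ac: subtract (2c)·g_4 from 2ac - 3a - 4b + 5 → -2bc - 3a - 4b + 4c + 5
  leading term bc: subtract (-2)·g_2 from -2bc - 3a - 4b + 4c + 5 → -3a - 3b + 6
  leading term a: subtract (-3)·g_4 from -3a - 3b + 6 → 0
  normal form = 0.
Since the normal form is 0, p ∈ I.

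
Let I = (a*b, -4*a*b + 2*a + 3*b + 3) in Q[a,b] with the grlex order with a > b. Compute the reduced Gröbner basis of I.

G = {b**2 + b, a + 3/2*b + 3/2}

f_1 = a*b, LT = a*b.
f_2 = -4*a*b + 2*a + 3*b + 3, LT = a*b.

S(f_1,f_2): lcm = a*b. S = 1/2*a + 3/4*b + 3/4.
  reduce S modulo (f_1, f_2):
  remainder 1/2*a + 3/4*b + 3/4 ≠ 0; add g_3 = 1/2*a + 3/4*b + 3/4 to the basis.

S(f_1,g_3): lcm = a*b. S = -3/2*b**2 - 3/2*b.
  reduce S modulo (f_1, f_2, g_3):
  remainder -3/2*b**2 - 3/2*b ≠ 0; add g_4 = -3/2*b**2 - 3/2*b to the basis.

The other S-polynomials (S(f_2,g_3), S(f_1,g_4), S(f_2,g_4), S(g_3,g_4)) all reduce to 0 modulo the current basis, so we have a Gröbner basis.
Inter-reduce: drop elements whose leading term is divisible by another's, tail-reduce, and make monic.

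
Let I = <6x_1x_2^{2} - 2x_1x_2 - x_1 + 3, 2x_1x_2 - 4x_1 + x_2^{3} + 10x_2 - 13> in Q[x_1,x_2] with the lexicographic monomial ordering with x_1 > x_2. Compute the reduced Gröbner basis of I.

f_1 = 6x_1x_2^{2} - 2x_1x_2 - x_1 + 3, LT = x_1x_2^{2}.
f_2 = 2x_1x_2 - 4x_1 + x_2^{3} + 10x_2 - 13, LT = x_1x_2.

S(f_1,f_2): lcm = x_1x_2^{2}. S = \tfrac{5}{3}x_1x_2 - \tfrac{1}{6}x_1 - \tfrac{1}{2}x_2^{4} - 5x_2^{2} + \tfrac{13}{2}x_2 + \tfrac{1}{2}.
  leading term x_1x_2: subtract (\tfrac{5}{6})·f_2 from \tfrac{5}{3}x_1x_2 - \tfrac{1}{6}x_1 - \tfrac{1}{2}x_2^{4} - 5x_2^{2} + \tfrac{13}{2}x_2 + \tfrac{1}{2} → \tfrac{19}{6}x_1 - \tfrac{1}{2}x_2^{4} - \tfrac{5}{6}x_2^{3} - 5x_2^{2} - \tfrac{11}{6}x_2 + \tfrac{34}{3}
  leading term x_1: no divisor's leading term divides it; move \tfrac{19}{6}x_1 to the remainder.
  leading term x_2^{4}: no divisor's leading term divides it; move -\tfrac{1}{2}x_2^{4} to the remainder.
  leading term x_2^{3}: no divisor's leading term divides it; move -\tfrac{5}{6}x_2^{3} to the remainder.
  leading term x_2^{2}: no divisor's leading term divides it; move -5x_2^{2} to the remainder.
  leading term x_2: no divisor's leading term divides it; move -\tfrac{11}{6}x_2 to the remainder.
  leading term 1: no divisor's leading term divides it; move \tfrac{34}{3} to the remainder.
  remainder \tfrac{19}{6}x_1 - \tfrac{1}{2}x_2^{4} - \tfrac{5}{6}x_2^{3} - 5x_2^{2} - \tfrac{11}{6}x_2 + \tfrac{34}{3} ≠ 0; add g_3 = \tfrac{19}{6}x_1 - \tfrac{1}{2}x_2^{4} - \tfrac{5}{6}x_2^{3} - 5x_2^{2} - \tfrac{11}{6}x_2 + \tfrac{34}{3} to the basis.

S(f_1,g_3): lcm = x_1x_2^{2}. S = -\tfrac{1}{3}x_1x_2 - \tfrac{1}{6}x_1 + \tfrac{3}{19}x_2^{6} + \tfrac{5}{19}x_2^{5} + \tfrac{30}{19}x_2^{4} + \tfrac{11}{19}x_2^{3} - \tfrac{68}{19}x_2^{2} + \tfrac{1}{2}.
  leading term x_1x_2: subtract (-\tfrac{1}{6})·f_2 from -\tfrac{1}{3}x_1x_2 - \tfrac{1}{6}x_1 + \tfrac{3}{19}x_2^{6} + \tfrac{5}{19}x_2^{5} + \tfrac{30}{19}x_2^{4} + \tfrac{11}{19}x_2^{3} - \tfrac{68}{19}x_2^{2} + \tfrac{1}{2} → -\tfrac{5}{6}x_1 + \tfrac{3}{19}x_2^{6} + \tfrac{5}{19}x_2^{5} + \tfrac{30}{19}x_2^{4} + \tfrac{85}{114}x_2^{3} - \tfrac{68}{19}x_2^{2} + \tfrac{5}{3}x_2 - \tfrac{5}{3}
  leading term x_1: subtract (-\tfrac{5}{19})·g_3 from -\tfrac{5}{6}x_1 + \tfrac{3}{19}x_2^{6} + \tfrac{5}{19}x_2^{5} + \tfrac{30}{19}x_2^{4} + \tfrac{85}{114}x_2^{3} - \tfrac{68}{19}x_2^{2} + \tfrac{5}{3}x_2 - \tfrac{5}{3} → \tfrac{3}{19}x_2^{6} + \tfrac{5}{19}x_2^{5} + \tfrac{55}{38}x_2^{4} + \tfrac{10}{19}x_2^{3} - \tfrac{93}{19}x_2^{2} + \tfrac{45}{38}x_2 + \tfrac{25}{19}
  leading term x_2^{6}: no divisor's leading term divides it; move \tfrac{3}{19}x_2^{6} to the remainder.
  leading term x_2^{5}: no divisor's leading term divides it; move \tfrac{5}{19}x_2^{5} to the remainder.
  leading term x_2^{4}: no divisor's leading term divides it; move \tfrac{55}{38}x_2^{4} to the remainder.
  leading term x_2^{3}: no divisor's leading term divides it; move \tfrac{10}{19}x_2^{3} to the remainder.
  leading term x_2^{2}: no divisor's leading term divides it; move -\tfrac{93}{19}x_2^{2} to the remainder.
  leading term x_2: no divisor's leading term divides it; move \tfrac{45}{38}x_2 to the remainder.
  leading term 1: no divisor's leading term divides it; move \tfrac{25}{19} to the remainder.
  remainder \tfrac{3}{19}x_2^{6} + \tfrac{5}{19}x_2^{5} + \tfrac{55}{38}x_2^{4} + \tfrac{10}{19}x_2^{3} - \tfrac{93}{19}x_2^{2} + \tfrac{45}{38}x_2 + \tfrac{25}{19} ≠ 0; add g_4 = \tfrac{3}{19}x_2^{6} + \tfrac{5}{19}x_2^{5} + \tfrac{55}{38}x_2^{4} + \tfrac{10}{19}x_2^{3} - \tfrac{93}{19}x_2^{2} + \tfrac{45}{38}x_2 + \tfrac{25}{19} to the basis.

S(f_2,g_3): lcm = x_1x_2. S = -2x_1 + \tfrac{3}{19}x_2^{5} + \tfrac{5}{19}x_2^{4} + \tfrac{79}{38}x_2^{3} + \tfrac{11}{19}x_2^{2} + \tfrac{27}{19}x_2 - \tfrac{13}{2}.
  leading term x_1: subtract (-\tfrac{12}{19})·g_3 from -2x_1 + \tfrac{3}{19}x_2^{5} + \tfrac{5}{19}x_2^{4} + \tfrac{79}{38}x_2^{3} + \tfrac{11}{19}x_2^{2} + \tfrac{27}{19}x_2 - \tfrac{13}{2} → \tfrac{3}{19}x_2^{5} - \tfrac{1}{19}x_2^{4} + \tfrac{59}{38}x_2^{3} - \tfrac{49}{19}x_2^{2} + \tfrac{5}{19}x_2 + \tfrac{25}{38}
  leading term x_2^{5}: no divisor's leading term divides it; move \tfrac{3}{19}x_2^{5} to the remainder.
  leading term x_2^{4}: no divisor's leading term divides it; move -\tfrac{1}{19}x_2^{4} to the remainder.
  leading term x_2^{3}: no divisor's leading term divides it; move \tfrac{59}{38}x_2^{3} to the remainder.
  leading term x_2^{2}: no divisor's leading term divides it; move -\tfrac{49}{19}x_2^{2} to the remainder.
  leading term x_2: no divisor's leading term divides it; move \tfrac{5}{19}x_2 to the remainder.
  leading term 1: no divisor's leading term divides it; move \tfrac{25}{38} to the remainder.
  remainder \tfrac{3}{19}x_2^{5} - \tfrac{1}{19}x_2^{4} + \tfrac{59}{38}x_2^{3} - \tfrac{49}{19}x_2^{2} + \tfrac{5}{19}x_2 + \tfrac{25}{38} ≠ 0; add g_5 = \tfrac{3}{19}x_2^{5} - \tfrac{1}{19}x_2^{4} + \tfrac{59}{38}x_2^{3} - \tfrac{49}{19}x_2^{2} + \tfrac{5}{19}x_2 + \tfrac{25}{38} to the basis.

The other S-polynomials (S(f_1,g_4), S(f_2,g_4), S(g_3,g_4), S(f_1,g_5), S(f_2,g_5), S(g_3,g_5), S(g_4,g_5)) all reduce to 0 modulo the current basis, so we have a Gröbner basis.
Inter-reduce: drop elements whose leading term is divisible by another's, tail-reduce, and make monic.

G = {x_1 - \tfrac{3}{19}x_2^{4} - \tfrac{5}{19}x_2^{3} - \tfrac{30}{19}x_2^{2} - \tfrac{11}{19}x_2 + \tfrac{68}{19}, x_2^{5} - \tfrac{1}{3}x_2^{4} + \tfrac{59}{6}x_2^{3} - \tfrac{49}{3}x_2^{2} + \tfrac{5}{3}x_2 + \tfrac{25}{6}}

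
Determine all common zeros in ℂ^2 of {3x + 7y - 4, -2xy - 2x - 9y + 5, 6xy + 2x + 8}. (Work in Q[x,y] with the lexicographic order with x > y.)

{(-1, 1)}

Compute a lex Gröbner basis by Buchberger's algorithm.
f_1 = 3x + 7y - 4, LT = x.
f_2 = -2xy - 2x - 9y + 5, LT = xy.
f_3 = 6xy + 2x + 8, LT = xy.

S(f_1,f_2): lcm = xy. S = -x + 7/3y^2 - 35/6y + 5/2.
  leading term x: subtract (-1/3)·f_1 from -x + 7/3y^2 - 35/6y + 5/2 → 7/3y^2 - 7/2y + 7/6
  leading term y^2: no divisor's leading term divides it; move 7/3y^2 to the remainder.
  leading term y: no divisor's leading term divides it; move -7/2y to the remainder.
  leading term 1: no divisor's leading term divides it; move 7/6 to the remainder.
  remainder 7/3y^2 - 7/2y + 7/6 ≠ 0; add h_4 = 7/3y^2 - 7/2y + 7/6 to the basis.

S(f_1,f_3): lcm = xy. S = -1/3x + 7/3y^2 - 4/3y - 4/3.
  leading term x: subtract (-1/9)·f_1 from -1/3x + 7/3y^2 - 4/3y - 4/3 → 7/3y^2 - 5/9y - 16/9
  leading term y^2: subtract (1)·h_4 from 7/3y^2 - 5/9y - 16/9 → 53/18y - 53/18
  leading term y: no divisor's leading term divides it; move 53/18y to the remainder.
  leading term 1: no divisor's leading term divides it; move -53/18 to the remainder.
  remainder 53/18y - 53/18 ≠ 0; add h_5 = 53/18y - 53/18 to the basis.

The other S-polynomials (S(f_2,f_3), S(f_1,h_4), S(f_2,h_4), S(f_3,h_4), S(f_1,h_5), S(f_2,h_5), S(f_3,h_5), S(h_4,h_5)) all reduce to 0 modulo the current basis, so we have a Gröbner basis.
Inter-reduce: drop elements whose leading term is divisible by another's, tail-reduce, and make monic.
Reduced Gröbner basis: {x + 1, y - 1}.

Elimination: the polynomial y - 1 lies in the elimination ideal for y, so y ∈ {1}. For each such y, the remaining basis elements (now univariate) give the rest of the solution.
  y = 1: the earlier basis element becomes x + 1 = 0, giving x = -1 — point (-1, 1).
Substituting each solution back into the original system confirms all equations vanish.
This is the nonlinear analogue of row-reducing a linear system.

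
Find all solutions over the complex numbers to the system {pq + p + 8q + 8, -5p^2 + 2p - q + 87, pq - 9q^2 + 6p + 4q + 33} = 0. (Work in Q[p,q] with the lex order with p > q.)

Compute a lex Gröbner basis by Buchberger's algorithm.
f_1 = pq + p + 8q + 8, LT = pq.
f_2 = -5p^2 + 2p - q + 87, LT = p^2.
f_3 = pq + 6p - 9q^2 + 4q + 33, LT = pq.

S(f_1,f_2): lcm = p^2q. S = p^2 + 42/5pq + 8p - 1/5q^2 + 87/5q.
  leading term p^2: subtract (-1/5)·f_2 from p^2 + 42/5pq + 8p - 1/5q^2 + 87/5q → 42/5pq + 42/5p - 1/5q^2 + 86/5q + 87/5
  leading term pq: subtract (42/5)·f_1 from 42/5pq + 42/5p - 1/5q^2 + 86/5q + 87/5 → -1/5q^2 - 50q - 249/5
  leading term q^2: no divisor's leading term divides it; move -1/5q^2 to the remainder.
  leading term q: no divisor's leading term divides it; move -50q to the remainder.
  leading term 1: no divisor's leading term divides it; move -249/5 to the remainder.
  remainder -1/5q^2 - 50q - 249/5 ≠ 0; add h_4 = -1/5q^2 - 50q - 249/5 to the basis.

S(f_1,f_3): lcm = pq. S = -5p + 9q^2 + 4q - 25.
  leading term p: no divisor's leading term divides it; move -5p to the remainder.
  leading term q^2: subtract (-45)·h_4 from 9q^2 + 4q - 25 → -2246q - 2266
  leading term q: no divisor's leading term divides it; move -2246q to the remainder.
  leading term 1: no divisor's leading term divides it; move -2266 to the remainder.
  remainder -5p - 2246q - 2266 ≠ 0; add h_5 = -5p - 2246q - 2266 to the basis.

S(f_2,f_3): lcm = p^2q. S = -6p^2 + 9pq^2 - 22/5pq - 33p + 1/5q^2 - 87/5q.
  leading term p^2: subtract (6/5)·f_2 from -6p^2 + 9pq^2 - 22/5pq - 33p + 1/5q^2 - 87/5q → 9pq^2 - 22/5pq - 177/5p + 1/5q^2 - 81/5q - 522/5
  leading term pq^2: subtract (9q)·f_1 from 9pq^2 - 22/5pq - 177/5p + 1/5q^2 - 81/5q - 522/5 → -67/5pq - 177/5p - 359/5q^2 - 441/5q - 522/5
  leading term pq: subtract (-67/5)·f_1 from -67/5pq - 177/5p - 359/5q^2 - 441/5q - 522/5 → -22p - 359/5q^2 + 19q + 14/5
  leading term p: subtract (22/5)·h_5 from -22p - 359/5q^2 + 19q + 14/5 → -359/5q^2 + 49507/5q + 49866/5
  leading term q^2: subtract (359)·h_4 from -359/5q^2 + 49507/5q + 49866/5 → 139257/5q + 139257/5
  leading term q: no divisor's leading term divides it; move 139257/5q to the remainder.
  leading term 1: no divisor's leading term divides it; move 139257/5 to the remainder.
  remainder 139257/5q + 139257/5 ≠ 0; add h_6 = 139257/5q + 139257/5 to the basis.

The other S-polynomials (S(f_1,h_4), S(f_2,h_4), S(f_3,h_4), S(f_1,h_5), S(f_2,h_5), S(f_3,h_5), S(h_4,h_5), S(f_1,h_6), S(f_2,h_6), S(f_3,h_6), S(h_4,h_6), S(h_5,h_6)) all reduce to 0 modulo the current basis, so we have a Gröbner basis.
Inter-reduce: drop elements whose leading term is divisible by another's, tail-reduce, and make monic.
Reduced Gröbner basis: {p + 4, q + 1}.

Elimination: the polynomial q + 1 lies in the elimination ideal for q, so q ∈ {-1}. For each such q, the remaining basis elements (now univariate) give the rest of the solution.
  q = -1: the earlier basis element becomes p + 4 = 0, giving p = -4 — point (-4, -1).
Check: every point annihilates each of the original generators.

{(-4, -1)}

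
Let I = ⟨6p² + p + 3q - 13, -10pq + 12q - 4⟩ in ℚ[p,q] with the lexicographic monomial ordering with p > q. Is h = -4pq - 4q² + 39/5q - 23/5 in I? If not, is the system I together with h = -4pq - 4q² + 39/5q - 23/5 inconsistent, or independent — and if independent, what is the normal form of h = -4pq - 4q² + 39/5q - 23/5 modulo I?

Adjoining -4pq - 4q² + 39/5q - 23/5 makes the ideal the whole ring: the system is inconsistent.

First compute the reduced Gröbner basis of I by Buchberger's algorithm.
f_1 = 6p² + p + 3q - 13, LT = p².
f_2 = -10pq + 12q - 4, LT = pq.

S(f_1,f_2): lcm = p²q. S = 41/30pq - ⅖p + ½q² - 13/6q.
  leading term pq: subtract (-41/300)·f_2 from 41/30pq - ⅖p + ½q² - 13/6q → -⅖p + ½q² - 79/150q - 41/75
  leading term p: no divisor's leading term divides it; move -⅖p to the remainder.
  leading term q²: no divisor's leading term divides it; move ½q² to the remainder.
  leading term q: no divisor's leading term divides it; move -79/150q to the remainder.
  leading term 1: no divisor's leading term divides it; move -41/75 to the remainder.
  remainder -⅖p + ½q² - 79/150q - 41/75 ≠ 0; add k_3 = -⅖p + ½q² - 79/150q - 41/75 to the basis.

S(f_2,k_3): lcm = pq. S = 5/4q³ - 79/60q² - 77/30q + ⅖.
  leading term q³: no divisor's leading term divides it; move 5/4q³ to the remainder.
  leading term q²: no divisor's leading term divides it; move -79/60q² to the remainder.
  leading term q: no divisor's leading term divides it; move -77/30q to the remainder.
  leading term 1: no divisor's leading term divides it; move ⅖ to the remainder.
  remainder 5/4q³ - 79/60q² - 77/30q + ⅖ ≠ 0; add k_4 = 5/4q³ - 79/60q² - 77/30q + ⅖ to the basis.

The other S-polynomials (S(f_1,k_3), S(f_1,k_4), S(f_2,k_4), S(k_3,k_4)) all reduce to 0 modulo the current basis, so we have a Gröbner basis.
Inter-reduce: drop elements whose leading term is divisible by another's, tail-reduce, and make monic.
Reduced Gröbner basis: {p - 5/4q² + 79/60q + 41/30, q³ - 79/75q² - 154/75q + 8/25}.
Label its elements g_1 = p - 5/4q² + 79/60q + 41/30, g_2 = q³ - 79/75q² - 154/75q + 8/25.

Reduce h = -4pq - 4q² + 39/5q - 23/5 modulo G:
  leading term pq: subtract (-4q)·g_1 from -4pq - 4q² + 39/5q - 23/5 → -5q³ + 19/15q² + 199/15q - 23/5
  leading term q³: subtract (-5)·g_2 from -5q³ + 19/15q² + 199/15q - 23/5 → -4q² + 3q - 3
  leading term q²: no divisor's leading term divides it; move -4q² to the remainder.
  leading term q: no divisor's leading term divides it; move 3q to the remainder.
  leading term 1: no divisor's leading term divides it; move -3 to the remainder.
  normal form = -4q² + 3q - 3.
The normal form is nonzero, so h ∉ I. Since h minus its normal form lies in I, I + (h) = I + (r) where r = -4q² + 3q - 3; decide whether this ideal is the whole ring.
Run Buchberger on G together with r (pairs among the g_i already reduce to 0 since G is a Gröbner basis):
g_1 = p - 5/4q² + 79/60q + 41/30, LT = p.
g_2 = q³ - 79/75q² - 154/75q + 8/25, LT = q³.
r = -4q² + 3q - 3, LT = q².

S(g_2,r): lcm = q³. S = -91/300q² - 841/300q + 8/25.
  leading term q²: subtract (91/1200)·r from -91/300q² - 841/300q + 8/25 → -3637/1200q + 219/400
  leading term q: no divisor's leading term divides it; move -3637/1200q to the remainder.
  leading term 1: no divisor's leading term divides it; move 219/400 to the remainder.
  remainder -3637/1200q + 219/400 ≠ 0; add m_4 = -3637/1200q + 219/400 to the basis.

S(g_2,m_4): lcm = q³. S = -238048/272775q² - 154/75q + 8/25.
  leading term q²: subtract (59512/272775)·r from -238048/272775q² - 154/75q + 8/25 → -738634/272775q + 88608/90925
  leading term q: subtract (11818144/13227769)·m_4 from -738634/272775q + 88608/90925 → 6420258/13227769
  leading term 1: no divisor's leading term divides it; move 6420258/13227769 to the remainder.
  remainder 6420258/13227769 ≠ 0; add m_5 = 6420258/13227769 to the basis.

The other S-polynomials (S(g_1,g_2), S(g_1,r), S(g_1,m_4), S(r,m_4), S(g_1,m_5), S(g_2,m_5), S(r,m_5), S(m_4,m_5)) all reduce to 0 modulo the current basis, so we have a Gröbner basis.
Inter-reduce: drop elements whose leading term is divisible by another's, tail-reduce, and make monic.
Reduced Gröbner basis: {1}.
The reduced Gröbner basis of I + (h) is {1}: the ideal is the whole ring, so the enlarged system has no common solution — adjoining h is inconsistent.

Ideal membership is decidable via reduction modulo a Gröbner basis.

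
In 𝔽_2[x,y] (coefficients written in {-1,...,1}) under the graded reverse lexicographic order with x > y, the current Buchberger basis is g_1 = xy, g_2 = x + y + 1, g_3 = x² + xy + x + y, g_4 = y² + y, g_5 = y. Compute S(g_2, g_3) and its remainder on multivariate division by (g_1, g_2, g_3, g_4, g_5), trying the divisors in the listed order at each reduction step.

lcm(LM(g_2), LM(g_3)) = x².
S = (lcm/LT(g_2))·g_2 − (lcm/LT(g_3))·g_3 = y.
Reduce S modulo (g_1, g_2, g_3, g_4, g_5) in that order:
  leading term y: subtract (1)·g_5 from y → 0
The remainder is 0, so this S-polynomial contributes no new basis element.

S(g_2, g_3) = y; remainder on division = 0.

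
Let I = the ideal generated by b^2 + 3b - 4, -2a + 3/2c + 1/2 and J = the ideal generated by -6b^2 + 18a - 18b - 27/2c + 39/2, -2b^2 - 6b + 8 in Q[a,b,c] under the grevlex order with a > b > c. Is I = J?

Yes, the ideals are equal.

For a fixed monomial order, each ideal has a unique reduced Gröbner basis; comparing bases decides equality.
Buchberger on the first generating set:
f_1 = b^2 + 3b - 4, LT = b^2.
f_2 = -2a + 3/2c + 1/2, LT = a.

The S-polynomials (S(f_1,f_2)) all reduce to 0 modulo the current basis, so we have a Gröbner basis.
Inter-reduce: drop elements whose leading term is divisible by another's, tail-reduce, and make monic.
Reduced Gröbner basis: {b^2 + 3b - 4, a - 3/4c - 1/4}.

Buchberger on the second generating set:
h_1 = -6b^2 + 18a - 18b - 27/2c + 39/2, LT = b^2.
h_2 = -2b^2 - 6b + 8, LT = b^2.

S(h_1,h_2): lcm = b^2. S = -3a + 9/4c + 3/4.
  reduce S modulo (h_1, h_2):
  remainder -3a + 9/4c + 3/4 ≠ 0; add k_3 = -3a + 9/4c + 3/4 to the basis.

The other S-polynomials (S(h_1,k_3), S(h_2,k_3)) all reduce to 0 modulo the current basis, so we have a Gröbner basis.
Inter-reduce: drop elements whose leading term is divisible by another's, tail-reduce, and make monic.
Reduced Gröbner basis: {b^2 + 3b - 4, a - 3/4c - 1/4}.

The two bases agree; hence the ideals are identical.
The same test decides containment: I ⊆ J iff every generator of I reduces to 0 modulo a Gröbner basis of J.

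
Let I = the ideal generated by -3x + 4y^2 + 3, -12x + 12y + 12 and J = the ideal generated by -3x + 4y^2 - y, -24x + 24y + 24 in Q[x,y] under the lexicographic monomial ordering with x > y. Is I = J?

No, the ideals differ.

Since reduced Gröbner bases are canonical representatives of ideals under a given ordering, it suffices to compute and compare them.
Buchberger on the first generating set:
f_1 = -3x + 4y^2 + 3, LT = x.
f_2 = -12x + 12y + 12, LT = x.

S(f_1,f_2): lcm = x. S = -4/3y^2 + y.
  reduce S modulo (f_1, f_2):
  remainder -4/3y^2 + y ≠ 0; add g_3 = -4/3y^2 + y to the basis.

The other S-polynomials (S(f_1,g_3), S(f_2,g_3)) all reduce to 0 modulo the current basis, so we have a Gröbner basis.
Inter-reduce: drop elements whose leading term is divisible by another's, tail-reduce, and make monic.
Reduced Gröbner basis: {x - y - 1, y^2 - 3/4y}.

Buchberger on the second generating set:
h_1 = -3x + 4y^2 - y, LT = x.
h_2 = -24x + 24y + 24, LT = x.

S(h_1,h_2): lcm = x. S = -4/3y^2 + 4/3y + 1.
  reduce S modulo (h_1, h_2):
  remainder -4/3y^2 + 4/3y + 1 ≠ 0; add k_3 = -4/3y^2 + 4/3y + 1 to the basis.

The other S-polynomials (S(h_1,k_3), S(h_2,k_3)) all reduce to 0 modulo the current basis, so we have a Gröbner basis.
Inter-reduce: drop elements whose leading term is divisible by another's, tail-reduce, and make monic.
Reduced Gröbner basis: {x - y - 1, y^2 - y - 3/4}.

These differ, so the ideals are not equal.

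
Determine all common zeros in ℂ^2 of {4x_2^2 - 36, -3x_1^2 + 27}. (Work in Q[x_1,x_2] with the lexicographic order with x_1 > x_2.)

Compute a lex Gröbner basis by Buchberger's algorithm.
f_1 = 4x_2^2 - 36, LT = x_2^2.
f_2 = -3x_1^2 + 27, LT = x_1^2.

The S-polynomials (S(f_1,f_2)) all reduce to 0 modulo the current basis, so we have a Gröbner basis.
Inter-reduce: drop elements whose leading term is divisible by another's, tail-reduce, and make monic.
Reduced Gröbner basis: {x_1^2 - 9, x_2^2 - 9}.

A lex Gröbner basis eliminates variables successively. Here x_2^2 - 9 depends only on x_2, with roots {-3, 3}; lifting each root through the earlier basis elements recovers the full solutions.
  x_2 = -3: the earlier basis element becomes x_1^2 - 9 = 0, giving x_1 = -3, 3 — points (-3, -3), (3, -3).
  x_2 = 3: the earlier basis element becomes x_1^2 - 9 = 0, giving x_1 = -3, 3 — points (-3, 3), (3, 3).

{(-3, -3), (3, -3), (-3, 3), (3, 3)}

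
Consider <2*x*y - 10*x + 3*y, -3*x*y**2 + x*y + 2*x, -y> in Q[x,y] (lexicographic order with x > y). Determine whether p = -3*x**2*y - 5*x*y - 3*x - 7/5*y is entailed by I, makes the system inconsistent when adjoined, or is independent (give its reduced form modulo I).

First compute the reduced Gröbner basis of I by Buchberger's algorithm.
f_1 = 2*x*y - 10*x + 3*y, LT = x*y.
f_2 = -3*x*y**2 + x*y + 2*x, LT = x*y**2.
f_3 = -y, LT = y.

S(f_1,f_2): lcm = x*y**2. S = -14/3*x*y + 2/3*x + 3/2*y**2.
  reduce S modulo (f_1, f_2, f_3):
  remainder -68/3*x ≠ 0; add h_4 = -68/3*x to the basis.

The other S-polynomials (S(f_1,f_3), S(f_2,f_3), S(f_1,h_4), S(f_2,h_4), S(f_3,h_4)) all reduce to 0 modulo the current basis, so we have a Gröbner basis.
Inter-reduce: drop elements whose leading term is divisible by another's, tail-reduce, and make monic.
Reduced Gröbner basis: {x, y}.
Label its elements g_1 = x, g_2 = y.

Reduce p = -3*x**2*y - 5*x*y - 3*x - 7/5*y modulo G:
  leading term x**2*y: subtract (-3*x*y)·g_1 from -3*x**2*y - 5*x*y - 3*x - 7/5*y → -5*x*y - 3*x - 7/5*y
  leading term x*y: subtract (-5*y)·g_1 from -5*x*y - 3*x - 7/5*y → -3*x - 7/5*y
  leading term x: subtract (-3)·g_1 from -3*x - 7/5*y → -7/5*y
  leading term y: subtract (-7/5)·g_2 from -7/5*y → 0
  normal form = 0.
Since the normal form is 0, p ∈ I.

-3*x**2*y - 5*x*y - 3*x - 7/5*y lies in I (it reduces to 0).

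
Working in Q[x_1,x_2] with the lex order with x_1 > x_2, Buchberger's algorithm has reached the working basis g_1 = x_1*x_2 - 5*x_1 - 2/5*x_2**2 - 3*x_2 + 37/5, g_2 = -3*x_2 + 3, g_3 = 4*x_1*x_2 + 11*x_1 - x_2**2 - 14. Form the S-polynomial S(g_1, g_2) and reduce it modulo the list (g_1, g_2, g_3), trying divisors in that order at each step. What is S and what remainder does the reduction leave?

S(g_1, g_2) = -4*x_1 - 2/5*x_2**2 - 3*x_2 + 37/5; remainder on division = -4*x_1 + 4.

lcm(LM(g_1), LM(g_2)) = x_1*x_2.
S = (lcm/LT(g_1))·g_1 − (lcm/LT(g_2))·g_2 = -4*x_1 - 2/5*x_2**2 - 3*x_2 + 37/5.
Reduce S modulo (g_1, g_2, g_3) in that order:
  leading term x_1: no divisor's leading term divides it; move -4*x_1 to the remainder.
  leading term x_2**2: subtract (2/15*x_2)·g_2 from -2/5*x_2**2 - 3*x_2 + 37/5 → -17/5*x_2 + 37/5
  leading term x_2: subtract (17/15)·g_2 from -17/5*x_2 + 37/5 → 4
  leading term 1: no divisor's leading term divides it; move 4 to the remainder.
The remainder -4*x_1 + 4 is nonzero, so it would be added as the next basis element.
An S-polynomial is built so that the two leading terms cancel; whether anything survives reduction is exactly the Gröbner-basis criterion.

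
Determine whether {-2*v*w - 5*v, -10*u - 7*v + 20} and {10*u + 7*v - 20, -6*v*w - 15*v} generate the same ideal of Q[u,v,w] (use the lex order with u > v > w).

Yes, the ideals are equal.

Two ideals are equal iff their reduced Gröbner bases coincide (the reduced basis is unique for a fixed ordering).
Buchberger on the first generating set:
f_1 = -2*v*w - 5*v, LT = v*w.
f_2 = -10*u - 7*v + 20, LT = u.

The S-polynomials (S(f_1,f_2)) all reduce to 0 modulo the current basis, so we have a Gröbner basis.
Inter-reduce: drop elements whose leading term is divisible by another's, tail-reduce, and make monic.
Reduced Gröbner basis: {u + 7/10*v - 2, v*w + 5/2*v}.

Buchberger on the second generating set:
h_1 = 10*u + 7*v - 20, LT = u.
h_2 = -6*v*w - 15*v, LT = v*w.

The S-polynomials (S(h_1,h_2)) all reduce to 0 modulo the current basis, so we have a Gröbner basis.
Inter-reduce: drop elements whose leading term is divisible by another's, tail-reduce, and make monic.
Reduced Gröbner basis: {u + 7/10*v - 2, v*w + 5/2*v}.

The two bases agree; hence the ideals are identical.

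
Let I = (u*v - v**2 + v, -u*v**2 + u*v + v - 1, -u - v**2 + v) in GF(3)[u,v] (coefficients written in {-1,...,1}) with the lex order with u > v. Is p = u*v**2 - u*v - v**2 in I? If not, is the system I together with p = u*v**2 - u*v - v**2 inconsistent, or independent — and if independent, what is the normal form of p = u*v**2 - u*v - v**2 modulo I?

First compute the reduced Gröbner basis of I by Buchberger's algorithm.
f_1 = u*v - v**2 + v, LT = u*v.
f_2 = -u*v**2 + u*v + v - 1, LT = u*v**2.
f_3 = -u - v**2 + v, LT = u.

S(f_1,f_2): lcm = u*v**2. S = u*v - v**3 + v**2 + v - 1.
  leading term u*v: subtract (1)·f_1 from u*v - v**3 + v**2 + v - 1 → -v**3 - v**2 - 1
  leading term v**3: no divisor's leading term divides it; move -v**3 to the remainder.
  leading term v**2: no divisor's leading term divides it; move -v**2 to the remainder.
  leading term 1: no divisor's leading term divides it; move -1 to the remainder.
  remainder -v**3 - v**2 - 1 ≠ 0; add h_4 = -v**3 - v**2 - 1 to the basis.

S(f_1,f_3): lcm = u*v. S = -v**3 + v.
  leading term v**3: subtract (1)·h_4 from -v**3 + v → v**2 + v + 1
  leading term v**2: no divisor's leading term divides it; move v**2 to the remainder.
  leading term v: no divisor's leading term divides it; move v to the remainder.
  leading term 1: no divisor's leading term divides it; move 1 to the remainder.
  remainder v**2 + v + 1 ≠ 0; add h_5 = v**2 + v + 1 to the basis.

S(f_2,f_3): lcm = u*v**2. S = -u*v - v**4 + v**3 - v + 1.
  leading term u*v: subtract (-1)·f_1 from -u*v - v**4 + v**3 - v + 1 → -v**4 + v**3 - v**2 + 1
  leading term v**4: subtract (v)·h_4 from -v**4 + v**3 - v**2 + 1 → -v**3 - v**2 + v + 1
  leading term v**3: subtract (1)·h_4 from -v**3 - v**2 + v + 1 → v - 1
  leading term v: no divisor's leading term divides it; move v to the remainder.
  leading term 1: no divisor's leading term divides it; move -1 to the remainder.
  remainder v - 1 ≠ 0; add h_6 = v - 1 to the basis.

The other S-polynomials (S(f_1,h_4), S(f_2,h_4), S(f_3,h_4), S(f_1,h_5), S(f_2,h_5), S(f_3,h_5), S(h_4,h_5), S(f_1,h_6), S(f_2,h_6), S(f_3,h_6), S(h_4,h_6), S(h_5,h_6)) all reduce to 0 modulo the current basis, so we have a Gröbner basis.
Inter-reduce: drop elements whose leading term is divisible by another's, tail-reduce, and make monic.
Reduced Gröbner basis: {u, v - 1}.
Label its elements g_1 = u, g_2 = v - 1.

Reduce p = u*v**2 - u*v - v**2 modulo G:
  leading term u*v**2: subtract (v**2)·g_1 from u*v**2 - u*v - v**2 → -u*v - v**2
  leading term u*v: subtract (-v)·g_1 from -u*v - v**2 → -v**2
  leading term v**2: subtract (-v)·g_2 from -v**2 → -v
  leading term v: subtract (-1)·g_2 from -v → -1
  leading term 1: no divisor's leading term divides it; move -1 to the remainder.
  normal form = -1.
The normal form is nonzero, so p ∉ I. Since p minus its normal form lies in I, I + (p) = I + (r) where r = -1; decide whether this ideal is the whole ring.
Here r = -1 is a nonzero constant, hence a unit: 1 ∈ I + (p), the Gröbner basis of I + (p) is {1}, and the enlarged system has no common solution — adjoining p is inconsistent.

Adjoining u*v**2 - u*v - v**2 makes the ideal the whole ring: the system is inconsistent.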